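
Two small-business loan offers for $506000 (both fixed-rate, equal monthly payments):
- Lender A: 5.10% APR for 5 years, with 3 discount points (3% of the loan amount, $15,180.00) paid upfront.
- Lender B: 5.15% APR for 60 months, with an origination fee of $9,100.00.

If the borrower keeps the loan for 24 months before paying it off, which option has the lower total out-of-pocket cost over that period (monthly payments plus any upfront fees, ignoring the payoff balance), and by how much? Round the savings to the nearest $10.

Lender A: monthly rate = 5.1%/12 = 0.0042500; payment = 506,000 × 0.0042500 / (1 − (1+0.0042500)^−60) = $9,572.04.
Lender B: monthly rate = 5.15%/12 = 0.0042917; payment = 506,000 × 0.0042917 / (1 − (1+0.0042917)^−60) = $9,583.66.
Over 24 months: Lender A costs 24 × $9,572.04 + $15,180.00 = $244,908.96; Lender B costs 24 × $9,583.66 + $9,100.00 = $239,107.84.
Lender B is cheaper by $244,908.96 − $239,107.84 = $5,801.12.

Lender B by $5,800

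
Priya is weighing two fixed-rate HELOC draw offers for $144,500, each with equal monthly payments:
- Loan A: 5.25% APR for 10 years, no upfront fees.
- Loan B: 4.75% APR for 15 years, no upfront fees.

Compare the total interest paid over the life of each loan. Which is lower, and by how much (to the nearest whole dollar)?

Loan A by $16,270

Loan A: monthly rate = 5.25%/12 = 0.0043750; payment = 144,500 × 0.0043750 / (1 − (1+0.0043750)^−120) = $1,550.37.
Total interest on Loan A = 120 × $1,550.37 − $144,500 = $41,544.40.
Loan B: at 4.75% the monthly rate is 0.0039583, so the payment is 144,500 × 0.0039583 / (1 − 1.0039583^−180) = $1,123.97.
Total interest on Loan B = 180 × $1,123.97 − $144,500 = $57,814.60.
Loan A is lower by $16,270.20.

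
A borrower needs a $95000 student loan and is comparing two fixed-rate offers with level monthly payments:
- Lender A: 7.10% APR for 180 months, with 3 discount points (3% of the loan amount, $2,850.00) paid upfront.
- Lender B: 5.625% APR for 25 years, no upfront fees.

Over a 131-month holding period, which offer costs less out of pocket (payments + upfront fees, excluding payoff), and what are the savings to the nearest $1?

Lender A: monthly rate = 7.1%/12 = 0.0059167; payment = 95,000 × 0.0059167 / (1 − (1+0.0059167)^−180) = $859.21.
Lender B: monthly rate = 5.625%/12 = 0.0046875; payment = 95,000 × 0.0046875 / (1 − (1+0.0046875)^−300) = $590.50.
Over 131 months: Lender A costs 131 × $859.21 + $2,850.00 = $115,406.51; Lender B costs 131 × $590.50 = $77,355.50.
Lender B is cheaper by $115,406.51 − $77,355.50 = $38,051.01.

Lender B by $38,051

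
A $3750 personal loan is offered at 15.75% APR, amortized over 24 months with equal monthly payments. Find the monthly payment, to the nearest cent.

$183.16

At 15.75% the monthly rate is 0.0131250, so the payment is 3,750 × 0.0131250 / (1 − 1.0131250^−24) = $183.16.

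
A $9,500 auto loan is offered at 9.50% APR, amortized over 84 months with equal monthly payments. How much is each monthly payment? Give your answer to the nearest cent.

$155.27

Monthly rate = 9.5%/12 = 0.0079167; payment = 9,500 × 0.0079167 / (1 − (1+0.0079167)^−84) = $155.27.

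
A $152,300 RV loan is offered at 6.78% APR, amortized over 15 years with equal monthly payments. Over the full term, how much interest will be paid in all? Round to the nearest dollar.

Monthly rate = 6.78%/12 = 0.0056500; payment = 152,300 × 0.0056500 / (1 − (1+0.0056500)^−180) = $1,350.25.
Total paid = 180 × $1,350.25 = $243,045.00; interest = $243,045.00 − $152,300 = $90,745.00.

$90,745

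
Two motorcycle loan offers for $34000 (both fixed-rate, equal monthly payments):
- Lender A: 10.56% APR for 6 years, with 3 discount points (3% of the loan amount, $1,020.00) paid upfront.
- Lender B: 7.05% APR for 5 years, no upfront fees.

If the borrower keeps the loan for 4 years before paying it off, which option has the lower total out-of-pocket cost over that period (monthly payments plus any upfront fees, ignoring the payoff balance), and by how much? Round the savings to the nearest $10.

Lender A: monthly rate = 10.56%/12 = 0.0088000; payment = 34,000 × 0.0088000 / (1 − (1+0.0088000)^−72) = $639.52.
Lender B: monthly rate = 7.05%/12 = 0.0058750; payment = 34,000 × 0.0058750 / (1 − (1+0.0058750)^−60) = $674.04.
Over 48 months: Lender A costs 48 × $639.52 + $1,020.00 = $31,716.96; Lender B costs 48 × $674.04 = $32,353.92.
Lender A is cheaper by $32,353.92 − $31,716.96 = $636.96.

Lender A by $640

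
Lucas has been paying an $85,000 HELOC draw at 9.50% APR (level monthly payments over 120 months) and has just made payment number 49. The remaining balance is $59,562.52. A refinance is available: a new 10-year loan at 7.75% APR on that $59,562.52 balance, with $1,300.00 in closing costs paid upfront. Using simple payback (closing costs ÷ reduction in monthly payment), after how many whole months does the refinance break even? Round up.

Current payment = 85,000 × 9.5%/12 / (1 − (1+0.0079167)^−120) = $1,099.88.
Refinanced payment = 59,562.52 × 0.0064583 / (1 − (1+0.0064583)^−120) = $714.81.
Monthly savings = $1,099.88 − $714.81 = $385.07.
Break-even = $1,300.00 / $385.07 = 3.38 → 4 months.

4 months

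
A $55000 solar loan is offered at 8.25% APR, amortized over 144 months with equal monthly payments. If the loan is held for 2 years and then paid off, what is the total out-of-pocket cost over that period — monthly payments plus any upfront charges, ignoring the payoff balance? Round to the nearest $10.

Monthly rate = 8.25%/12 = 0.0068750; payment = 55,000 × 0.0068750 / (1 − (1+0.0068750)^−144) = $602.91.
Total outlay = 24 × $602.91 = $14,469.84.

$14,470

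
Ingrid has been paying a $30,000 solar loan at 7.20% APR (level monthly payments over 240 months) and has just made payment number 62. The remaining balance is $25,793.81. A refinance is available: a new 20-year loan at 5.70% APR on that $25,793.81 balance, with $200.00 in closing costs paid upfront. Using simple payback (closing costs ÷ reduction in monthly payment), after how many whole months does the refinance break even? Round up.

Current payment = 30,000 × 7.2%/12 / (1 − (1+0.0060000)^−240) = $236.20.
Refinanced payment = 25,793.81 × 0.0047500 / (1 − (1+0.0047500)^−240) = $180.36.
Monthly savings = $236.20 − $180.36 = $55.84.
Break-even = $200.00 / $55.84 = 3.58 → 4 months.

4 months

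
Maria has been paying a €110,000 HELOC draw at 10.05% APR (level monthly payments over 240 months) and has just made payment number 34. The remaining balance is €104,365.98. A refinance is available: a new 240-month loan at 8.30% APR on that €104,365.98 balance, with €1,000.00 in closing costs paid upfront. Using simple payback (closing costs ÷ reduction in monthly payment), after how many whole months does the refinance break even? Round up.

6 months

Current payment = 110,000 × 10.05%/12 / (1 − (1+0.0083750)^−240) = €1,065.17.
Refinanced payment = 104,365.98 × 0.0069167 / (1 − (1+0.0069167)^−240) = €892.54.
Monthly savings = €1,065.17 − €892.54 = €172.63.
Break-even = €1,000.00 / €172.63 = 5.79 → 6 months.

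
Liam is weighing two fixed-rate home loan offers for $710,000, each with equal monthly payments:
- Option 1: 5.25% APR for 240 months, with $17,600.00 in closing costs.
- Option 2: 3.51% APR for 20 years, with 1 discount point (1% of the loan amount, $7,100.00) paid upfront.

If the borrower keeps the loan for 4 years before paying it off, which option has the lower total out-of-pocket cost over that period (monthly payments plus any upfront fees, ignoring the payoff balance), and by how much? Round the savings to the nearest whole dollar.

Option 1: at 5.25% the monthly rate is 0.0043750, so the payment is 710,000 × 0.0043750 / (1 − 1.0043750^−240) = $4,784.29.
Option 2: at 3.51% the monthly rate is 0.0029250, so the payment is 710,000 × 0.0029250 / (1 − 1.0029250^−240) = $4,121.36.
Over 48 months: Option 1 costs 48 × $4,784.29 + $17,600.00 = $247,245.92; Option 2 costs 48 × $4,121.36 + $7,100.00 = $204,925.28.
Option 2 is cheaper by $247,245.92 − $204,925.28 = $42,320.64.

Option 2 by $42,321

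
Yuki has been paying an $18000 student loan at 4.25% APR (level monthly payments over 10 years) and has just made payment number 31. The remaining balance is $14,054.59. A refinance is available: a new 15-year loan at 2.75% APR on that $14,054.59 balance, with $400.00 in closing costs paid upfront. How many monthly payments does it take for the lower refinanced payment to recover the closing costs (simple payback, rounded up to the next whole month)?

5 months

Current payment = 18,000 × 4.25%/12 / (1 − (1+0.0035417)^−120) = $184.39.
Refinanced payment = 14,054.59 × 0.0022917 / (1 − (1+0.0022917)^−180) = $95.38.
Monthly savings = $184.39 − $95.38 = $89.01.
Break-even = $400.00 / $89.01 = 4.49 → 5 months.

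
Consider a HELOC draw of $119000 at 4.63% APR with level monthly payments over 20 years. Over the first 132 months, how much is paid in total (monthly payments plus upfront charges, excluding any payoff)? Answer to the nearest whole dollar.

$100,482

At 4.63% the monthly rate is 0.0038583, so the payment is 119,000 × 0.0038583 / (1 − 1.0038583^−240) = $761.23.
Total outlay = 132 × $761.23 = $100,482.36.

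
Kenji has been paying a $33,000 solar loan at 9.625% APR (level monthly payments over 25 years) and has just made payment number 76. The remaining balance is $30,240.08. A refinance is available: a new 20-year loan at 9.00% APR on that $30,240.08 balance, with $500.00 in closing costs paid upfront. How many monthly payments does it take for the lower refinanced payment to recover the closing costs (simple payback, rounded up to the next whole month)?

27 months

Current payment = 33,000 × 9.625%/12 / (1 − (1+0.0080208)^−300) = $291.19.
Refinanced payment = 30,240.08 × 0.0075000 / (1 − (1+0.0075000)^−240) = $272.08.
Monthly savings = $291.19 − $272.08 = $19.11.
Break-even = $500.00 / $19.11 = 26.16 → 27 months.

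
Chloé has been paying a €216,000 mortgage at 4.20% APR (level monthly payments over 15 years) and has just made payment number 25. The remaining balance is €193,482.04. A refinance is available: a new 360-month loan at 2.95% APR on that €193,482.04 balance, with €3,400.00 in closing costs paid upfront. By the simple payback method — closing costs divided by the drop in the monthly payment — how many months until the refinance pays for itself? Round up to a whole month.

Current payment = 216,000 × 4.2%/12 / (1 − (1+0.0035000)^−180) = €1,619.46.
Refinanced payment = 193,482.04 × 0.0024583 / (1 − (1+0.0024583)^−360) = €810.52.
Monthly savings = €1,619.46 − €810.52 = €808.94.
Break-even = €3,400.00 / €808.94 = 4.20 → 5 months.

5 months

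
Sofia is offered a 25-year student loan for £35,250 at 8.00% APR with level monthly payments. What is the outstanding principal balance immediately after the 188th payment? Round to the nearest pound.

£21,420

With monthly rate i = 8%/12 = 0.0066667, the balance after k of n payments is P · [(1+i)^n − (1+i)^k] / [(1+i)^n − 1].
(1+0.0066667)^300 = 7.34017596 and (1+0.0066667)^188 = 3.48746123, so the balance is 35,250 × (7.34017596 − 3.48746123) / (7.34017596 − 1) = £21,420.26.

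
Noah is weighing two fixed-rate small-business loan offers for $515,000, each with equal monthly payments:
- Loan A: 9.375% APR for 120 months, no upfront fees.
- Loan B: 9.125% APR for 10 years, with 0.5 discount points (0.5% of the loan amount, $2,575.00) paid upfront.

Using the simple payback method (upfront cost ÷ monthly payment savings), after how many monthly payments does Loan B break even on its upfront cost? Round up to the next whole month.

37 months

Loan A: at 9.375% the monthly rate is 0.0078125, so the payment is 515,000 × 0.0078125 / (1 − 1.0078125^−120) = $6,628.78.
Loan B: at 9.125% the monthly rate is 0.0076042, so the payment is 515,000 × 0.0076042 / (1 − 1.0076042^−120) = $6,558.69.
Monthly savings = $6,628.78 − $6,558.69 = $70.09.
Break-even = $2,575.00 / $70.09 = 36.74 → 37 months.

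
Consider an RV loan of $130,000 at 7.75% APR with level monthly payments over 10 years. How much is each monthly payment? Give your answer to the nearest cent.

At 7.75% the monthly rate is 0.0064583, so the payment is 130,000 × 0.0064583 / (1 − 1.0064583^−120) = $1,560.14.

$1,560.14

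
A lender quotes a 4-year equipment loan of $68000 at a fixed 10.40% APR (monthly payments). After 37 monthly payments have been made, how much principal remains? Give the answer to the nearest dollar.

$18,157

With monthly rate i = 10.4%/12 = 0.0086667, the balance after k of n payments is P · [(1+i)^n − (1+i)^k] / [(1+i)^n − 1].
(1+0.0086667)^48 = 1.51317135 and (1+0.0086667)^37 = 1.37614359, so the balance is 68,000 × (1.51317135 − 1.37614359) / (1.51317135 − 1) = $18,157.46.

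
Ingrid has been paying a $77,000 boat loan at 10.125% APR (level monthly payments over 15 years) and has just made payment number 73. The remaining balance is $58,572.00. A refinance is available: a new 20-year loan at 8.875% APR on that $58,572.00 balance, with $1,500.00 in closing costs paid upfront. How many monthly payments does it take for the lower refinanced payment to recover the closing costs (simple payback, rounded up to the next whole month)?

Current payment = 77,000 × 10.125%/12 / (1 − (1+0.0084375)^−180) = $833.34.
Refinanced payment = 58,572.00 × 0.0073958 / (1 − (1+0.0073958)^−240) = $522.29.
Monthly savings = $833.34 − $522.29 = $311.05.
Break-even = $1,500.00 / $311.05 = 4.82 → 5 months.

5 months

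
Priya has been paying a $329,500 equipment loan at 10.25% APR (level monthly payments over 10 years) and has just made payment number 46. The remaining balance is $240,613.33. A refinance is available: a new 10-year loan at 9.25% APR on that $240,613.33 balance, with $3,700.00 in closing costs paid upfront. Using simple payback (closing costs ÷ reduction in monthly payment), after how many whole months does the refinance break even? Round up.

3 months

Current payment = 329,500 × 10.25%/12 / (1 − (1+0.0085417)^−120) = $4,400.11.
Refinanced payment = 240,613.33 × 0.0077083 / (1 − (1+0.0077083)^−120) = $3,080.64.
Monthly savings = $4,400.11 − $3,080.64 = $1,319.47.
Break-even = $3,700.00 / $1,319.47 = 2.80 → 3 months.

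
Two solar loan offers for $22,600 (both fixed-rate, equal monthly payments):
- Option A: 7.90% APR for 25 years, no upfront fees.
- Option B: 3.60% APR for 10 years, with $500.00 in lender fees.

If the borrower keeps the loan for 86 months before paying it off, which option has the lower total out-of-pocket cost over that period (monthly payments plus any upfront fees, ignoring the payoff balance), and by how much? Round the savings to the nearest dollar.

Option A: monthly rate = 7.9%/12 = 0.0065833; payment = 22,600 × 0.0065833 / (1 − (1+0.0065833)^−300) = $172.94.
Option B: monthly rate = 3.6%/12 = 0.0030000; payment = 22,600 × 0.0030000 / (1 − (1+0.0030000)^−120) = $224.54.
Over 86 months: Option A costs 86 × $172.94 = $14,872.84; Option B costs 86 × $224.54 + $500.00 = $19,810.44.
Option A is cheaper by $19,810.44 − $14,872.84 = $4,937.60.

Option A by $4,938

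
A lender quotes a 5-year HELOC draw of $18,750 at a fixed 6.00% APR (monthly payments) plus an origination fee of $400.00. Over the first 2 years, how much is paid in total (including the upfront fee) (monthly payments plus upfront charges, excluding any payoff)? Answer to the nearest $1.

Monthly rate = 6%/12 = 0.0050000; payment = 18,750 × 0.0050000 / (1 − (1+0.0050000)^−60) = $362.49.
Total outlay = 24 × $362.49 + $400.00 = $9,099.76.

$9,100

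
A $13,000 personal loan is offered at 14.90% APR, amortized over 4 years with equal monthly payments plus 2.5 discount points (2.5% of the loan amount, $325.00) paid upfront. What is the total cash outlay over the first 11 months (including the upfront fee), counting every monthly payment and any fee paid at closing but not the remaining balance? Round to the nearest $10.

$4,300

Monthly rate = 14.9%/12 = 0.0124167; payment = 13,000 × 0.0124167 / (1 − (1+0.0124167)^−48) = $361.14.
Total outlay = 11 × $361.14 + $325.00 = $4,297.54.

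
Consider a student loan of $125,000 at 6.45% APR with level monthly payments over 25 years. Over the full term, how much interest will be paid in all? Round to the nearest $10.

At 6.45% the monthly rate is 0.0053750, so the payment is 125,000 × 0.0053750 / (1 − 1.0053750^−300) = $840.11.
Total paid = 300 × $840.11 = $252,033.00; interest = $252,033.00 − $125,000 = $127,033.00.

$127,030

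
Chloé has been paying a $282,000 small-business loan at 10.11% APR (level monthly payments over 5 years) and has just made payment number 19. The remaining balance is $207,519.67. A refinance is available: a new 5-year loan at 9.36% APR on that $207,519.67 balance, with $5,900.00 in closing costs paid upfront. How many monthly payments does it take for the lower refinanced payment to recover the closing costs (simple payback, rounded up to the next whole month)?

Current payment = 282,000 × 10.11%/12 / (1 − (1+0.0084250)^−60) = $6,006.94.
Refinanced payment = 207,519.67 × 0.0078000 / (1 − (1+0.0078000)^−60) = $4,344.12.
Monthly savings = $6,006.94 − $4,344.12 = $1,662.82.
Break-even = $5,900.00 / $1,662.82 = 3.55 → 4 months.

4 months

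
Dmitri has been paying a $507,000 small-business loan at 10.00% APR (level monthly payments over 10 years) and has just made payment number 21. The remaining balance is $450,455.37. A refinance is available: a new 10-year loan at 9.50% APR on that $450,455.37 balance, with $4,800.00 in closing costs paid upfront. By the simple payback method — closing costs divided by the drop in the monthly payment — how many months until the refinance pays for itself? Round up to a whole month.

6 months

Current payment = 507,000 × 10%/12 / (1 − (1+0.0083333)^−120) = $6,700.04.
Refinanced payment = 450,455.37 × 0.0079167 / (1 − (1+0.0079167)^−120) = $5,828.78.
Monthly savings = $6,700.04 − $5,828.78 = $871.26.
Break-even = $4,800.00 / $871.26 = 5.51 → 6 months.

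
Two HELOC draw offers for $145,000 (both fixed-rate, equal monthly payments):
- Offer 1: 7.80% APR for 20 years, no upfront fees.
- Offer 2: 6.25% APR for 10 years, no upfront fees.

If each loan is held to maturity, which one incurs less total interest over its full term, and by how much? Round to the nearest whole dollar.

Offer 1: at 7.80% the monthly rate is 0.0065000, so the payment is 145,000 × 0.0065000 / (1 − 1.0065000^−240) = $1,194.85.
Total interest on Offer 1 = 240 × $1,194.85 − $145,000 = $141,764.00.
Offer 2: monthly rate = 6.25%/12 = 0.0052083; payment = 145,000 × 0.0052083 / (1 − (1+0.0052083)^−120) = $1,628.06.
Total interest on Offer 2 = 120 × $1,628.06 − $145,000 = $50,367.20.
Offer 2 is lower by $91,396.80.

Offer 2 by $91,397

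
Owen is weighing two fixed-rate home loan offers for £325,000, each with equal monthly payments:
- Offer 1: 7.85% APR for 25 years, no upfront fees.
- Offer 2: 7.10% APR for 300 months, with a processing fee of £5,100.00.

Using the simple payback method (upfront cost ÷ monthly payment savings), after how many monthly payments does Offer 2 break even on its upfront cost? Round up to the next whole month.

Offer 1: monthly rate = 7.85%/12 = 0.0065417; payment = 325,000 × 0.0065417 / (1 − (1+0.0065417)^−300) = £2,476.19.
Offer 2: monthly rate = 7.1%/12 = 0.0059167; payment = 325,000 × 0.0059167 / (1 − (1+0.0059167)^−300) = £2,317.81.
Monthly savings = £2,476.19 − £2,317.81 = £158.38.
Break-even = £5,100.00 / £158.38 = 32.20 → 33 months.

33 months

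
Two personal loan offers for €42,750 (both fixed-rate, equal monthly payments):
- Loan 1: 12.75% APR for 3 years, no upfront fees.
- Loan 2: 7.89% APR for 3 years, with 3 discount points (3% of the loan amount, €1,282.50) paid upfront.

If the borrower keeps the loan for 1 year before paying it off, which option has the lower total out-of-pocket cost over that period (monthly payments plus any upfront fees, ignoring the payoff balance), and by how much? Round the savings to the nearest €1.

Loan 1: monthly rate = 12.75%/12 = 0.0106250; payment = 42,750 × 0.0106250 / (1 − (1+0.0106250)^−36) = €1,435.27.
Loan 2: at 7.89% the monthly rate is 0.0065750, so the payment is 42,750 × 0.0065750 / (1 − 1.0065750^−36) = €1,337.46.
Over 12 months: Loan 1 costs 12 × €1,435.27 = €17,223.24; Loan 2 costs 12 × €1,337.46 + €1,282.50 = €17,332.02.
Loan 1 is cheaper by €17,332.02 − €17,223.24 = €108.78.

Loan 1 by €109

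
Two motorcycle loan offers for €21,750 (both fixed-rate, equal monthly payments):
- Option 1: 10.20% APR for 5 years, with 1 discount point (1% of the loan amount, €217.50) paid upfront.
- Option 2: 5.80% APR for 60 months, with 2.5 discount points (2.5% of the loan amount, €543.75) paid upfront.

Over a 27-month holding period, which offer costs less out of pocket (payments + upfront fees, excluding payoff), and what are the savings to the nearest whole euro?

Option 2 by €910

Option 1: monthly rate = 10.2%/12 = 0.0085000; payment = 21,750 × 0.0085000 / (1 − (1+0.0085000)^−60) = €464.27.
Option 2: at 5.80% the monthly rate is 0.0048333, so the payment is 21,750 × 0.0048333 / (1 − 1.0048333^−60) = €418.47.
Over 27 months: Option 1 costs 27 × €464.27 + €217.50 = €12,752.79; Option 2 costs 27 × €418.47 + €543.75 = €11,842.44.
Option 2 is cheaper by €12,752.79 − €11,842.44 = €910.35.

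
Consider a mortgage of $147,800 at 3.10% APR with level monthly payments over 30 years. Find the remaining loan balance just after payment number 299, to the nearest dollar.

With monthly rate i = 3.1%/12 = 0.0025833, the balance after k of n payments is P · [(1+i)^n − (1+i)^k] / [(1+i)^n − 1].
(1+0.0025833)^360 = 2.53147165 and (1+0.0025833)^299 = 2.16283676, so the balance is 147,800 × (2.53147165 − 2.16283676) / (2.53147165 − 1) = $35,576.39.

$35,576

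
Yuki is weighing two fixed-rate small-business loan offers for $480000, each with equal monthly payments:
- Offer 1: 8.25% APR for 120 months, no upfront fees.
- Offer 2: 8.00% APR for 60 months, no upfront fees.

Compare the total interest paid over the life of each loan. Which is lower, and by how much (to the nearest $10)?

Offer 2 by $122,520

Offer 1: monthly rate = 8.25%/12 = 0.0068750; payment = 480,000 × 0.0068750 / (1 − (1+0.0068750)^−120) = $5,887.33.
Total interest on Offer 1 = 120 × $5,887.33 − $480,000 = $226,479.60.
Offer 2: monthly rate = 8%/12 = 0.0066667; payment = 480,000 × 0.0066667 / (1 − (1+0.0066667)^−60) = $9,732.67.
Total interest on Offer 2 = 60 × $9,732.67 − $480,000 = $103,960.20.
Offer 2 is lower by $122,519.40.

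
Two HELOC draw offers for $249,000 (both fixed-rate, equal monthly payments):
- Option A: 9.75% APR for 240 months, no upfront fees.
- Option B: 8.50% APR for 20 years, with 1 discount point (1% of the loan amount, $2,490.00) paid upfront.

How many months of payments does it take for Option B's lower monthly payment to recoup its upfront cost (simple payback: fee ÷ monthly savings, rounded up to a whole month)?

13 months

Option A: monthly rate = 9.75%/12 = 0.0081250; payment = 249,000 × 0.0081250 / (1 − (1+0.0081250)^−240) = $2,361.81.
Option B: monthly rate = 8.5%/12 = 0.0070833; payment = 249,000 × 0.0070833 / (1 − (1+0.0070833)^−240) = $2,160.88.
Monthly savings = $2,361.81 − $2,160.88 = $200.93.
Break-even = $2,490.00 / $200.93 = 12.39 → 13 months.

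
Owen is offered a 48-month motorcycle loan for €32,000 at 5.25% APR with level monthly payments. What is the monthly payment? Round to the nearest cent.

At 5.25% the monthly rate is 0.0043750, so the payment is 32,000 × 0.0043750 / (1 − 1.0043750^−48) = €740.57.

€740.57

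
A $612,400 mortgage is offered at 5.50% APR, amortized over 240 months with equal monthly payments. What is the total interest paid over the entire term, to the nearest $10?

Monthly rate = 5.5%/12 = 0.0045833; payment = 612,400 × 0.0045833 / (1 − (1+0.0045833)^−240) = $4,212.62.
Total paid = 240 × $4,212.62 = $1,011,028.80; interest = $1,011,028.80 − $612,400 = $398,628.80.

$398,630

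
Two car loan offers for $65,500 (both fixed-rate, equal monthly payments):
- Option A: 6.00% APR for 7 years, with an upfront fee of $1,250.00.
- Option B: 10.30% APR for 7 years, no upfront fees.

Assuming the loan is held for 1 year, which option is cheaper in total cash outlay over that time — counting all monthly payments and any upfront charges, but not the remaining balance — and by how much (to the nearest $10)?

Option A: at 6.00% the monthly rate is 0.0050000, so the payment is 65,500 × 0.0050000 / (1 − 1.0050000^−84) = $956.86.
Option B: at 10.30% the monthly rate is 0.0085833, so the payment is 65,500 × 0.0085833 / (1 − 1.0085833^−84) = $1,097.56.
Over 12 months: Option A costs 12 × $956.86 + $1,250.00 = $12,732.32; Option B costs 12 × $1,097.56 = $13,170.72.
Option A is cheaper by $13,170.72 − $12,732.32 = $438.40.

Option A by $440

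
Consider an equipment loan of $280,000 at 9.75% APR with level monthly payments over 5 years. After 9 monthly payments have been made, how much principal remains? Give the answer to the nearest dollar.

$246,157

With monthly rate i = 9.75%/12 = 0.0081250, the balance after k of n payments is P · [(1+i)^n − (1+i)^k] / [(1+i)^n − 1].
(1+0.0081250)^60 = 1.62503636 and (1+0.0081250)^9 = 1.07554717, so the balance is 280,000 × (1.62503636 − 1.07554717) / (1.62503636 − 1) = $246,156.84.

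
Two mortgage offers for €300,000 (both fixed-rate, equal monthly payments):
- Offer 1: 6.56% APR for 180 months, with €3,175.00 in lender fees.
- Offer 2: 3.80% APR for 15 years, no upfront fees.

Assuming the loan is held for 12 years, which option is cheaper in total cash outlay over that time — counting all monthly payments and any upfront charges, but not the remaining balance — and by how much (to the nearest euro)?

Offer 1: at 6.56% the monthly rate is 0.0054667, so the payment is 300,000 × 0.0054667 / (1 − 1.0054667^−180) = €2,623.23.
Offer 2: monthly rate = 3.8%/12 = 0.0031667; payment = 300,000 × 0.0031667 / (1 − (1+0.0031667)^−180) = €2,189.12.
Over 144 months: Offer 1 costs 144 × €2,623.23 + €3,175.00 = €380,920.12; Offer 2 costs 144 × €2,189.12 = €315,233.28.
Offer 2 is cheaper by €380,920.12 − €315,233.28 = €65,686.84.

Offer 2 by €65,687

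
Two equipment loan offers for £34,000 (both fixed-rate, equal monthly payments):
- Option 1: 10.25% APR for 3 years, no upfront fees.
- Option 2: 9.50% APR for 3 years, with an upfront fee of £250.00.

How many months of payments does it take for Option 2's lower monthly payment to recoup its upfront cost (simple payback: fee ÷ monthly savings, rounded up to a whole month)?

Option 1: at 10.25% the monthly rate is 0.0085417, so the payment is 34,000 × 0.0085417 / (1 − 1.0085417^−36) = £1,101.08.
Option 2: monthly rate = 9.5%/12 = 0.0079167; payment = 34,000 × 0.0079167 / (1 − (1+0.0079167)^−36) = £1,089.12.
Monthly savings = £1,101.08 − £1,089.12 = £11.96.
Break-even = £250.00 / £11.96 = 20.90 → 21 months.

21 months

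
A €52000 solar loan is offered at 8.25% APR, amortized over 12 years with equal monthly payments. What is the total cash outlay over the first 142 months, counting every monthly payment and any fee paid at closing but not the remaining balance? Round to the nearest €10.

€80,940

Monthly rate = 8.25%/12 = 0.0068750; payment = 52,000 × 0.0068750 / (1 − (1+0.0068750)^−144) = €570.03.
Total outlay = 142 × €570.03 = €80,944.26.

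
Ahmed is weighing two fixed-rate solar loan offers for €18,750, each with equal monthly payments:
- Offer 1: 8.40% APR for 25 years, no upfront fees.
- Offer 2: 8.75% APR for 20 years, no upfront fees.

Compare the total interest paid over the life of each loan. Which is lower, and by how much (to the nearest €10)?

Offer 2 by €5,150

Offer 1: at 8.40% the monthly rate is 0.0070000, so the payment is 18,750 × 0.0070000 / (1 − 1.0070000^−300) = €149.72.
Total interest on Offer 1 = 300 × €149.72 − €18,750 = €26,166.00.
Offer 2: at 8.75% the monthly rate is 0.0072917, so the payment is 18,750 × 0.0072917 / (1 − 1.0072917^−240) = €165.70.
Total interest on Offer 2 = 240 × €165.70 − €18,750 = €21,018.00.
Offer 2 is lower by €5,148.00.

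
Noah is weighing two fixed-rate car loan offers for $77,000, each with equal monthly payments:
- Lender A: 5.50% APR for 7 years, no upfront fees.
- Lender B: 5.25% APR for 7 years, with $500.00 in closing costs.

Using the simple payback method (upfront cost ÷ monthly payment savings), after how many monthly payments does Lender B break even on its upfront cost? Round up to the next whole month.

Lender A: at 5.50% the monthly rate is 0.0045833, so the payment is 77,000 × 0.0045833 / (1 − 1.0045833^−84) = $1,106.49.
Lender B: monthly rate = 5.25%/12 = 0.0043750; payment = 77,000 × 0.0043750 / (1 − (1+0.0043750)^−84) = $1,097.38.
Monthly savings = $1,106.49 − $1,097.38 = $9.11.
Break-even = $500.00 / $9.11 = 54.88 → 55 months.

55 months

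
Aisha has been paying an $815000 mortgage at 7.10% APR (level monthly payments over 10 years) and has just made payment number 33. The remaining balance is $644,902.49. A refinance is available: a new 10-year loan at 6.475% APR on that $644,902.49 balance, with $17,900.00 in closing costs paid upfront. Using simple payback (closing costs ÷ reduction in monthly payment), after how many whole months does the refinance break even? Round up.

9 months

Current payment = 815,000 × 7.1%/12 / (1 − (1+0.0059167)^−120) = $9,504.90.
Refinanced payment = 644,902.49 × 0.0053958 / (1 − (1+0.0053958)^−120) = $7,314.54.
Monthly savings = $9,504.90 − $7,314.54 = $2,190.36.
Break-even = $17,900.00 / $2,190.36 = 8.17 → 9 months.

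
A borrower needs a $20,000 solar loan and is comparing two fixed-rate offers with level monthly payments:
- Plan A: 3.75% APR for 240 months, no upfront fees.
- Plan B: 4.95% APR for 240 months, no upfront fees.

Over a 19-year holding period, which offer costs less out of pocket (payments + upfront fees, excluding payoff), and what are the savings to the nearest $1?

Plan A by $2,932

Plan A: monthly rate = 3.75%/12 = 0.0031250; payment = 20,000 × 0.0031250 / (1 − (1+0.0031250)^−240) = $118.58.
Plan B: at 4.95% the monthly rate is 0.0041250, so the payment is 20,000 × 0.0041250 / (1 − 1.0041250^−240) = $131.44.
Over 228 months: Plan A costs 228 × $118.58 = $27,036.24; Plan B costs 228 × $131.44 = $29,968.32.
Plan A is cheaper by $29,968.32 − $27,036.24 = $2,932.08.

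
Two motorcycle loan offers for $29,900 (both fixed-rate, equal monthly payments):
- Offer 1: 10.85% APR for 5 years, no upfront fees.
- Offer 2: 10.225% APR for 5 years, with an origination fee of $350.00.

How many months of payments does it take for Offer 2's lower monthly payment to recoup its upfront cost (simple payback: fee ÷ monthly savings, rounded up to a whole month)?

38 months

Offer 1: monthly rate = 10.85%/12 = 0.0090417; payment = 29,900 × 0.0090417 / (1 − (1+0.0090417)^−60) = $647.86.
Offer 2: monthly rate = 10.225%/12 = 0.0085208; payment = 29,900 × 0.0085208 / (1 − (1+0.0085208)^−60) = $638.60.
Monthly savings = $647.86 − $638.60 = $9.26.
Break-even = $350.00 / $9.26 = 37.80 → 38 months.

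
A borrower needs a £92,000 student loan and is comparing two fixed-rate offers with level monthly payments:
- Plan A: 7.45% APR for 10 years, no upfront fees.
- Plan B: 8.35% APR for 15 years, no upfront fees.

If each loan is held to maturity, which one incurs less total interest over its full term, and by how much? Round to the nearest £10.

Plan A by £30,860

Plan A: at 7.45% the monthly rate is 0.0062083, so the payment is 92,000 × 0.0062083 / (1 − 1.0062083^−120) = £1,089.66.
Total interest on Plan A = 120 × £1,089.66 − £92,000 = £38,759.20.
Plan B: monthly rate = 8.35%/12 = 0.0069583; payment = 92,000 × 0.0069583 / (1 − (1+0.0069583)^−180) = £897.89.
Total interest on Plan B = 180 × £897.89 − £92,000 = £69,620.20.
Plan A is lower by £30,861.00.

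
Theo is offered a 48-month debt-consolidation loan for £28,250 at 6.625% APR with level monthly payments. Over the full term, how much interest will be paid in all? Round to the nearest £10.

£3,990

At 6.625% the monthly rate is 0.0055208, so the payment is 28,250 × 0.0055208 / (1 − 1.0055208^−48) = £671.58.
Total paid = 48 × £671.58 = £32,235.84; interest = £32,235.84 − £28,250 = £3,985.84.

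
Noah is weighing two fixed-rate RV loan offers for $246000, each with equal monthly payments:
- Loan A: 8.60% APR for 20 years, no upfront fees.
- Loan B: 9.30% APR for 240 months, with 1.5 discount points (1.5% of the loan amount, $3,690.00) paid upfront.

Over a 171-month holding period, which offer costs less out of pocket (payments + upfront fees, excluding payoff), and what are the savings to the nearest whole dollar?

Loan A: at 8.60% the monthly rate is 0.0071667, so the payment is 246,000 × 0.0071667 / (1 − 1.0071667^−240) = $2,150.44.
Loan B: at 9.30% the monthly rate is 0.0077500, so the payment is 246,000 × 0.0077500 / (1 − 1.0077500^−240) = $2,261.01.
Over 171 months: Loan A costs 171 × $2,150.44 = $367,725.24; Loan B costs 171 × $2,261.01 + $3,690.00 = $390,322.71.
Loan A is cheaper by $390,322.71 − $367,725.24 = $22,597.47.

Loan A by $22,597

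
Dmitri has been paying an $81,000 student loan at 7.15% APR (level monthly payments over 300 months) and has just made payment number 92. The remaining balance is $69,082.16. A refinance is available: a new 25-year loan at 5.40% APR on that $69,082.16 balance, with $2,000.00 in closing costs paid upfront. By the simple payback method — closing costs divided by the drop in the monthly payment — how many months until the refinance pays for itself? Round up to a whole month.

Current payment = 81,000 × 7.15%/12 / (1 − (1+0.0059583)^−300) = $580.27.
Refinanced payment = 69,082.16 × 0.0045000 / (1 − (1+0.0045000)^−300) = $420.11.
Monthly savings = $580.27 − $420.11 = $160.16.
Break-even = $2,000.00 / $160.16 = 12.49 → 13 months.

13 months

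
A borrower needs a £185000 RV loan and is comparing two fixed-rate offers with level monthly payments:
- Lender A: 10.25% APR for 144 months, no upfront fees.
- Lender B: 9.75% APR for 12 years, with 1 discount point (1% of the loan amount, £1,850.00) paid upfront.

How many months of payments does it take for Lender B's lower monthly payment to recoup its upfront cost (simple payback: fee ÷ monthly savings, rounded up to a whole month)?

Lender A: at 10.25% the monthly rate is 0.0085417, so the payment is 185,000 × 0.0085417 / (1 − 1.0085417^−144) = £2,237.70.
Lender B: at 9.75% the monthly rate is 0.0081250, so the payment is 185,000 × 0.0081250 / (1 − 1.0081250^−144) = £2,184.26.
Monthly savings = £2,237.70 − £2,184.26 = £53.44.
Break-even = £1,850.00 / £53.44 = 34.62 → 35 months.

35 months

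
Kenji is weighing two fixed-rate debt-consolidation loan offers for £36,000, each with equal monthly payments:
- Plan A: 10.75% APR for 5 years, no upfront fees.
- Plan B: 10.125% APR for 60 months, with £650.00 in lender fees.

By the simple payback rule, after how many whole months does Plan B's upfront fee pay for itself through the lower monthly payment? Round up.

Plan A: monthly rate = 10.75%/12 = 0.0089583; payment = 36,000 × 0.0089583 / (1 − (1+0.0089583)^−60) = £778.25.
Plan B: monthly rate = 10.125%/12 = 0.0084375; payment = 36,000 × 0.0084375 / (1 − (1+0.0084375)^−60) = £767.11.
Monthly savings = £778.25 − £767.11 = £11.14.
Break-even = £650.00 / £11.14 = 58.35 → 59 months.

59 months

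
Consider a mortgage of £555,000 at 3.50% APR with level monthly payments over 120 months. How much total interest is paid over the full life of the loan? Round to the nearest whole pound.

At 3.50% the monthly rate is 0.0029167, so the payment is 555,000 × 0.0029167 / (1 − 1.0029167^−120) = £5,488.17.
Total paid = 120 × £5,488.17 = £658,580.40; interest = £658,580.40 − £555,000 = £103,580.40.

£103,580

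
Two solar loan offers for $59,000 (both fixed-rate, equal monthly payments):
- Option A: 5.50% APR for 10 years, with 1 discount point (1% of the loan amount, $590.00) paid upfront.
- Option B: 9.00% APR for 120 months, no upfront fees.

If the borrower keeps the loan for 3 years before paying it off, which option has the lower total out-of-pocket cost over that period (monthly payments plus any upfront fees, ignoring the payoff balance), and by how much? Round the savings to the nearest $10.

Option A by $3,260

Option A: at 5.50% the monthly rate is 0.0045833, so the payment is 59,000 × 0.0045833 / (1 − 1.0045833^−120) = $640.31.
Option B: at 9.00% the monthly rate is 0.0075000, so the payment is 59,000 × 0.0075000 / (1 − 1.0075000^−120) = $747.39.
Over 36 months: Option A costs 36 × $640.31 + $590.00 = $23,641.16; Option B costs 36 × $747.39 = $26,906.04.
Option A is cheaper by $26,906.04 − $23,641.16 = $3,264.88.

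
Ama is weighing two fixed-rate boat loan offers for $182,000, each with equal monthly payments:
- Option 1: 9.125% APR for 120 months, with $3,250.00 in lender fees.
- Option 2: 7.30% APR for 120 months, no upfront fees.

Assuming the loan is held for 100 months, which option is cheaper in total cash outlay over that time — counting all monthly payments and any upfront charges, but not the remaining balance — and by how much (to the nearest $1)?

Option 1: monthly rate = 9.125%/12 = 0.0076042; payment = 182,000 × 0.0076042 / (1 − (1+0.0076042)^−120) = $2,317.83.
Option 2: monthly rate = 7.3%/12 = 0.0060833; payment = 182,000 × 0.0060833 / (1 − (1+0.0060833)^−120) = $2,141.42.
Over 100 months: Option 1 costs 100 × $2,317.83 + $3,250.00 = $235,033.00; Option 2 costs 100 × $2,141.42 = $214,142.00.
Option 2 is cheaper by $235,033.00 − $214,142.00 = $20,891.00.

Option 2 by $20,891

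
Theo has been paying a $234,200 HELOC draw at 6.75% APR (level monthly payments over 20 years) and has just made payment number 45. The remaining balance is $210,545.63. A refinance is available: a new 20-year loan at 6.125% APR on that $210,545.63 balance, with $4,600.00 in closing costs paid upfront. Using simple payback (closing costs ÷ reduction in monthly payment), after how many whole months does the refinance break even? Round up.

18 months

Current payment = 234,200 × 6.75%/12 / (1 − (1+0.0056250)^−240) = $1,780.77.
Refinanced payment = 210,545.63 × 0.0051042 / (1 − (1+0.0051042)^−240) = $1,523.64.
Monthly savings = $1,780.77 − $1,523.64 = $257.13.
Break-even = $4,600.00 / $257.13 = 17.89 → 18 months.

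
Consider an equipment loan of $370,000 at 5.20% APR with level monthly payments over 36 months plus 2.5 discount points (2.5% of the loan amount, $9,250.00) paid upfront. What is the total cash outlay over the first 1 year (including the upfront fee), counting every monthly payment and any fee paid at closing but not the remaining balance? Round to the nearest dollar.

$142,720

At 5.20% the monthly rate is 0.0043333, so the payment is 370,000 × 0.0043333 / (1 − 1.0043333^−36) = $11,122.49.
Total outlay = 12 × $11,122.49 + $9,250.00 = $142,719.88.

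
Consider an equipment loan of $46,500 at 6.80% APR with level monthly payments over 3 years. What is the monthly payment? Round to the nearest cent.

At 6.80% the monthly rate is 0.0056667, so the payment is 46,500 × 0.0056667 / (1 − 1.0056667^−36) = $1,431.54.

$1,431.54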